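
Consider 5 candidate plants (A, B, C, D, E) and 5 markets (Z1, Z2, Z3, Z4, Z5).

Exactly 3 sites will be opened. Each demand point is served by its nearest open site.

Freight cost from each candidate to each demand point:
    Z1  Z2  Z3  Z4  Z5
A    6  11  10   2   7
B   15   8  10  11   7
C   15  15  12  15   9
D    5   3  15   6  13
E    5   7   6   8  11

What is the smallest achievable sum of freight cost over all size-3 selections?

Open {A, D, E}.
  Z1→D 5, Z2→D 3, Z3→E 6, Z4→A 2, Z5→A 7  ⇒ total 23.
Compare {A, B, D}: total 27.
Compare {A, B, E}: total 27.
No size-3 selection does better; minimum is 23.

23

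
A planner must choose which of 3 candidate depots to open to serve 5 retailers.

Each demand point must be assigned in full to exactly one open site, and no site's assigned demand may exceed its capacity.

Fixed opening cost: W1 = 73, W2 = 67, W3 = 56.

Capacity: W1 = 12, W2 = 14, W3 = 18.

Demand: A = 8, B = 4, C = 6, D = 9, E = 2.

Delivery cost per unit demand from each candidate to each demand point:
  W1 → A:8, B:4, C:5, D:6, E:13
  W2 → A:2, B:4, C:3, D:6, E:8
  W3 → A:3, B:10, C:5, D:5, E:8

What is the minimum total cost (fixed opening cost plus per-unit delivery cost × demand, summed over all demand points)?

Open {W2, W3}; cheapest assignment that respects the capacities:
  W2 (cap 14, load 12): B, C, E — cost 4×4 + 6×3 + 2×8 = 50
  W3 (cap 18, load 17): A, D — cost 8×3 + 9×5 = 69
  Shipping 119, fixed 123 → total 242.
  Any other capacity-feasible assignment to {W2, W3} ships for at least 119.
Compare {W1, W3}: its best feasible assignment gives total 270.
Compare {W1, W2, W3}: its best feasible assignment gives total 307.
Every other set of open sites that can feasibly serve all demand totals ≥ 270 even under its best assignment. Minimum: 242.

242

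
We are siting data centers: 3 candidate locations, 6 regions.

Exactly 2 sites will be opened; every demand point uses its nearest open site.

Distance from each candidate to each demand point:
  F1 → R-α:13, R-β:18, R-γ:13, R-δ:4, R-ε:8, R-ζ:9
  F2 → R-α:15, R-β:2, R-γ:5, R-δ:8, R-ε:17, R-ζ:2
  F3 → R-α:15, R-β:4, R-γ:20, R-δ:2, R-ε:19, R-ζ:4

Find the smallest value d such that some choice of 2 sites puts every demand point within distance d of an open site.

13

Open {F1, F2}.
  Farthest demand point is R-α at distance 13 (to F1); all others are ≤ 13.
With {F1, F3} the worst case is 13.
With {F2, F3} the worst case is 17.
No size-2 selection achieves below 13.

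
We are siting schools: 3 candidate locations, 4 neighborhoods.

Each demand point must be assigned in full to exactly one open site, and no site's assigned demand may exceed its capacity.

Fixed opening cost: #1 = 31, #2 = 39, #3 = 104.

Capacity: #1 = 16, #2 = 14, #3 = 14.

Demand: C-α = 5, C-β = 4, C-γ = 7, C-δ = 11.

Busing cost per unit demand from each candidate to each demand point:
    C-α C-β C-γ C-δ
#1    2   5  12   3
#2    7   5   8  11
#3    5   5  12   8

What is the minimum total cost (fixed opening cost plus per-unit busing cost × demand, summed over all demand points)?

Open {#1, #2}; cheapest assignment that respects the capacities:
  #1 (cap 16, load 16): C-α, C-δ — cost 5×2 + 11×3 = 43
  #2 (cap 14, load 11): C-β, C-γ — cost 4×5 + 7×8 = 76
  Shipping 119, fixed 70 → total 189.
  Any other capacity-feasible assignment to {#1, #2} ships for at least 119.
Compare {#1, #3}: its best feasible assignment gives total 282.
Compare {#1, #2, #3}: its best feasible assignment gives total 293.
Every other set of open sites that can feasibly serve all demand totals ≥ 282 even under its best assignment. Minimum: 189.

189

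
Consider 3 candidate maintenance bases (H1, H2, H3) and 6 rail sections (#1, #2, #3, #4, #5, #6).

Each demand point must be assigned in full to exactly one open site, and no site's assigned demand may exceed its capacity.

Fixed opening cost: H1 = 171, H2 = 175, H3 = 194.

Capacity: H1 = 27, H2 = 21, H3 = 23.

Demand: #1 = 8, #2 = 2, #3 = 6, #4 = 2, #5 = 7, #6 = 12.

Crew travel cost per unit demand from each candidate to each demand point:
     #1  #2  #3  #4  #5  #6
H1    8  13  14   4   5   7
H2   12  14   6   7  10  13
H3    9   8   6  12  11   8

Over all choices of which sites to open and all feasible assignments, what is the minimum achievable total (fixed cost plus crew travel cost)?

607

Open {H1, H2}; cheapest assignment that respects the capacities:
  H1 (cap 27, load 27): #1, #5, #6 — cost 8×8 + 7×5 + 12×7 = 183
  H2 (cap 21, load 10): #2, #3, #4 — cost 2×14 + 6×6 + 2×7 = 78
  Shipping 261, fixed 346 → total 607.
  Any other capacity-feasible assignment to {H1, H2} ships for at least 261.
Compare {H1, H3}: its best feasible assignment gives total 616.
Compare {H2, H3}: its best feasible assignment gives total 673.
Every other set of open sites that can feasibly serve all demand totals ≥ 616 even under its best assignment. Minimum: 607.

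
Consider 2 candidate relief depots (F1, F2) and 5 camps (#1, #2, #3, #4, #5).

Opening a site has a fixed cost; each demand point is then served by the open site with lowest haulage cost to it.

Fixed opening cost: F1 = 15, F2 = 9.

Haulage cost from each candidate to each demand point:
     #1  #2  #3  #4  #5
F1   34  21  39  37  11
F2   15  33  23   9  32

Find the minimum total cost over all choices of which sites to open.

103

Open {F1, F2}: assign each demand point to its cheapest open site.
  #1→F2 15, #2→F1 21, #3→F2 23, #4→F2 9, #5→F1 11
  haulage cost 79, fixed 24 → total 103.
Compare {F2}: haulage cost 112 + fixed 9 = 121.
Compare {F1}: haulage cost 142 + fixed 15 = 157.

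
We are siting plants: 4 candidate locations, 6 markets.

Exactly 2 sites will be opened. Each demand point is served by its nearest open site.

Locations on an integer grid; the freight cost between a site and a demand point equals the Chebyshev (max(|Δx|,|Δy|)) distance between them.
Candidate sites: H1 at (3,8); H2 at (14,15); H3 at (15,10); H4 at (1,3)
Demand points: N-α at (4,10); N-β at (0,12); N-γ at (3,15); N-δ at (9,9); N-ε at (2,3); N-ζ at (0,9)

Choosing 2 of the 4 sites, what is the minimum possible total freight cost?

Open {H1, H4}.
  N-α→H1 2, N-β→H1 4, N-γ→H1 7, N-δ→H1 6, N-ε→H4 1, N-ζ→H1 3  ⇒ total 23.
Compare {H1, H2}: total 27.
Compare {H1, H3}: total 27.
No size-2 selection does better; minimum is 23.

23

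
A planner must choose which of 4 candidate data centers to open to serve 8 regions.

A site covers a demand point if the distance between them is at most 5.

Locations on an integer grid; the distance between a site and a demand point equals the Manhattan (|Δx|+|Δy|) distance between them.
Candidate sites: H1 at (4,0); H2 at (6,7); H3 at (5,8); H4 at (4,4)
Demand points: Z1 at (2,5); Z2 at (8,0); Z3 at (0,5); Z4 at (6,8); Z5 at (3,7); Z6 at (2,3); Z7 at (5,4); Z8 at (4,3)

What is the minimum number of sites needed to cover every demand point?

Coverage sets (demand points within 5 of each site):
  H1: {Z2, Z6, Z7, Z8}
  H2: {Z4, Z5, Z7}
  H3: {Z4, Z5, Z7}
  H4: {Z1, Z3, Z5, Z6, Z7, Z8}
No 2 sites suffice: every size-2 union leaves at least one demand point uncovered.
But {H1, H2, H4} covers everything, so the minimum is 3.

3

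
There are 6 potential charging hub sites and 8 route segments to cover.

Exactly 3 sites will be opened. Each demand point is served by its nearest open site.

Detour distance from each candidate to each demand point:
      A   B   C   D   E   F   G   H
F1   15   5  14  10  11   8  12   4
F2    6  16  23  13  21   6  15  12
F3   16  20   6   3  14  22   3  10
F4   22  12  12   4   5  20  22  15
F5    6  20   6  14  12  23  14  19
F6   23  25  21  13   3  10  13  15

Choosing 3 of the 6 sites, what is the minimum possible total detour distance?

44

Open {F1, F2, F3}.
  A→F2 6, B→F1 5, C→F3 6, D→F3 3, E→F1 11, F→F2 6, G→F3 3, H→F1 4  ⇒ total 44.
Compare {F1, F3, F5}: total 46.
Compare {F1, F3, F6}: total 47.
No size-3 selection does better; minimum is 44.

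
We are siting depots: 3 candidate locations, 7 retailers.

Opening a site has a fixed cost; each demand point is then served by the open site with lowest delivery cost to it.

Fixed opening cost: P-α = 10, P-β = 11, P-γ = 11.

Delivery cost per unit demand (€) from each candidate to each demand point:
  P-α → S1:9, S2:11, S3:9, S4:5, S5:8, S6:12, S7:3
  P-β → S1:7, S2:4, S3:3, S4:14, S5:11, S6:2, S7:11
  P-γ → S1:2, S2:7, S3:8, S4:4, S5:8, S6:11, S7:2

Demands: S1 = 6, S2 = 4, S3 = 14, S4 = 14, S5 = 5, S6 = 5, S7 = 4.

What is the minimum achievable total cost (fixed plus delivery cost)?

Open {P-β, P-γ}: assign each demand point to its cheapest open site.
  S1→P-γ 6×2=12, S2→P-β 4×4=16, S3→P-β 14×3=42, S4→P-γ 14×4=56, S5→P-γ 5×8=40, S6→P-β 5×2=10, S7→P-γ 4×2=8
  delivery cost 184, fixed 22 → total 206.
Compare {P-α, P-β, P-γ}: delivery cost 184 + fixed 32 = 216.
Compare {P-α, P-β}: delivery cost 232 + fixed 21 = 253.
Compare {P-γ}: delivery cost 311 + fixed 11 = 322.
All other subsets cost ≥ 216. Minimum total cost: 206.

206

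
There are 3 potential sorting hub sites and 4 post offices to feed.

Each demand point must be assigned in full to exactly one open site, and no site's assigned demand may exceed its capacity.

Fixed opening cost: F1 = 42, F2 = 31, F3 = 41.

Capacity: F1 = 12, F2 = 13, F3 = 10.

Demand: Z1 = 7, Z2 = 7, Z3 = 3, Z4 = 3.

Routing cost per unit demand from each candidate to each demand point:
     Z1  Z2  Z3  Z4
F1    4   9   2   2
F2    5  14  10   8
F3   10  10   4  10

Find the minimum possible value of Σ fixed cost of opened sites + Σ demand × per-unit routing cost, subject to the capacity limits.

Open {F1, F3}; cheapest assignment that respects the capacities:
  F1 (cap 12, load 10): Z1, Z4 — cost 7×4 + 3×2 = 34
  F3 (cap 10, load 10): Z2, Z3 — cost 7×10 + 3×4 = 82
  Shipping 116, fixed 83 → total 199.
  Any other capacity-feasible assignment to {F1, F3} ships for at least 116.
Compare {F1, F2}: its best feasible assignment gives total 201.
Compare {F2, F3}: its best feasible assignment gives total 213.
Every other set of open sites that can feasibly serve all demand totals ≥ 201 even under its best assignment. Minimum: 199.

199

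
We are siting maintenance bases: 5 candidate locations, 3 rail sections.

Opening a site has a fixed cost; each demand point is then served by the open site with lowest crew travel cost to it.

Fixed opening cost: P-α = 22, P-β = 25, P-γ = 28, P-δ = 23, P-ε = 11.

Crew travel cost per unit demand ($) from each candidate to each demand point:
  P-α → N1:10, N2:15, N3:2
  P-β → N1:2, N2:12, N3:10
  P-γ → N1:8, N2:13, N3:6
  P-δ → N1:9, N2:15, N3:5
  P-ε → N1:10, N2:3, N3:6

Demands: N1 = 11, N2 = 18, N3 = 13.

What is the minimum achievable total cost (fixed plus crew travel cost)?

160

Open {P-α, P-β, P-ε}: assign each demand point to its cheapest open site.
  N1→P-β 11×2=22, N2→P-ε 18×3=54, N3→P-α 13×2=26
  crew travel cost 102, fixed 58 → total 160.
Compare {P-α, P-β, P-δ, P-ε}: crew travel cost 102 + fixed 81 = 183.
Compare {P-α, P-β, P-γ, P-ε}: crew travel cost 102 + fixed 86 = 188.
Compare {P-β, P-ε}: crew travel cost 154 + fixed 36 = 190.
All other subsets cost ≥ 183. Minimum total cost: 160.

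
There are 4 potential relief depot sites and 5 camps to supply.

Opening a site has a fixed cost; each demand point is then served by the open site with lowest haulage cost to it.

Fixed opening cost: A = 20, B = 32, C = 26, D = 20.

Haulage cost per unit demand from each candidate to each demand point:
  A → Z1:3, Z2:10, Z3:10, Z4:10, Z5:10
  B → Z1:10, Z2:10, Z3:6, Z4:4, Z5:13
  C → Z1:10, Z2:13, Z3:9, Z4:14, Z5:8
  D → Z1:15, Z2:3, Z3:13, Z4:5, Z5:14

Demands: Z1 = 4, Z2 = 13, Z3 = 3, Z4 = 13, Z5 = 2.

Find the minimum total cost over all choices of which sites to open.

Open {A, D}: assign each demand point to its cheapest open site.
  Z1→A 4×3=12, Z2→D 13×3=39, Z3→A 3×10=30, Z4→D 13×5=65, Z5→A 2×10=20
  haulage cost 166, fixed 40 → total 206.
Compare {A, B, D}: haulage cost 141 + fixed 72 = 213.
Compare {A, C, D}: haulage cost 159 + fixed 66 = 225.
Compare {B, D}: haulage cost 175 + fixed 52 = 227.
All other subsets cost ≥ 213. Minimum total cost: 206.

206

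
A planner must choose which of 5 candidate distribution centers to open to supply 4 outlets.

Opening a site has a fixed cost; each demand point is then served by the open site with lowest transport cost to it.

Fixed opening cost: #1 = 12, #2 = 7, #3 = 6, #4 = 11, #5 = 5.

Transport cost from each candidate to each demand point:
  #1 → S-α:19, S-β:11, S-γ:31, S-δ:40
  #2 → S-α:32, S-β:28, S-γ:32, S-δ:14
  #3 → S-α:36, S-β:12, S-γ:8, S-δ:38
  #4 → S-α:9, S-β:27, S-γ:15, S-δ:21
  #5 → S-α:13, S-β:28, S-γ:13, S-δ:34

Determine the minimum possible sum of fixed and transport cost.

Open {#2, #3, #5}: assign each demand point to its cheapest open site.
  S-α→#5 13, S-β→#3 12, S-γ→#3 8, S-δ→#2 14
  transport cost 47, fixed 18 → total 65.
Compare {#3, #4}: transport cost 50 + fixed 17 = 67.
Compare {#2, #3, #4}: transport cost 43 + fixed 24 = 67.
Compare {#3, #4, #5}: transport cost 50 + fixed 22 = 72.
All other subsets cost ≥ 67. Minimum total cost: 65.

65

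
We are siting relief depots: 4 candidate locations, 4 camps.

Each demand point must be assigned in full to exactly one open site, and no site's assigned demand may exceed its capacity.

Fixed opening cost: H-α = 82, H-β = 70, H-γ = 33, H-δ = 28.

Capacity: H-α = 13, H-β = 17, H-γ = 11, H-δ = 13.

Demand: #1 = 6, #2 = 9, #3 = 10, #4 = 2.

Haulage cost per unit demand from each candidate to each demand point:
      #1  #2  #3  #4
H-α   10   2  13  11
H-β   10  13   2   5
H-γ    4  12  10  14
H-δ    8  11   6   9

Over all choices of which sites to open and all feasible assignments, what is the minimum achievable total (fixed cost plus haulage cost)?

Open {H-α, H-β, H-γ}; cheapest assignment that respects the capacities:
  H-α (cap 13, load 9): #2 — cost 9×2 = 18
  H-β (cap 17, load 12): #3, #4 — cost 10×2 + 2×5 = 30
  H-γ (cap 11, load 6): #1 — cost 6×4 = 24
  Shipping 72, fixed 185 → total 257.
  Any other capacity-feasible assignment to {H-α, H-β, H-γ} ships for at least 72.
Compare {H-α, H-γ, H-δ}: its best feasible assignment gives total 263.
Compare {H-α, H-β}: its best feasible assignment gives total 272.
Every other set of open sites that can feasibly serve all demand totals ≥ 263 even under its best assignment. Minimum: 257.

257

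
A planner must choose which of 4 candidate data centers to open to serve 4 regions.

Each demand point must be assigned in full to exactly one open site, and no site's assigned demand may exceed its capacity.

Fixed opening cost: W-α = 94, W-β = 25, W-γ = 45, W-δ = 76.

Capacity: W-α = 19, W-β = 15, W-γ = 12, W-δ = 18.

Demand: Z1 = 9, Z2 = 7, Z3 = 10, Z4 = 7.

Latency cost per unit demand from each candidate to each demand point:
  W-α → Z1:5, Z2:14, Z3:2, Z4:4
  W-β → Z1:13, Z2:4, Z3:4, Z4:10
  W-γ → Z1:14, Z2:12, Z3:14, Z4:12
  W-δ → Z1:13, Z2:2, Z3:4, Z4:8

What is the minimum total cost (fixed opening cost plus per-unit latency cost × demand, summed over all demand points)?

282

Open {W-α, W-β}; cheapest assignment that respects the capacities:
  W-α (cap 19, load 19): Z1, Z3 — cost 9×5 + 10×2 = 65
  W-β (cap 15, load 14): Z2, Z4 — cost 7×4 + 7×10 = 98
  Shipping 163, fixed 119 → total 282.
  Any other capacity-feasible assignment to {W-α, W-β} ships for at least 163.
Compare {W-α, W-δ}: its best feasible assignment gives total 297.
Compare {W-α, W-β, W-δ}: its best feasible assignment gives total 322.
Every other set of open sites that can feasibly serve all demand totals ≥ 297 even under its best assignment. Minimum: 282.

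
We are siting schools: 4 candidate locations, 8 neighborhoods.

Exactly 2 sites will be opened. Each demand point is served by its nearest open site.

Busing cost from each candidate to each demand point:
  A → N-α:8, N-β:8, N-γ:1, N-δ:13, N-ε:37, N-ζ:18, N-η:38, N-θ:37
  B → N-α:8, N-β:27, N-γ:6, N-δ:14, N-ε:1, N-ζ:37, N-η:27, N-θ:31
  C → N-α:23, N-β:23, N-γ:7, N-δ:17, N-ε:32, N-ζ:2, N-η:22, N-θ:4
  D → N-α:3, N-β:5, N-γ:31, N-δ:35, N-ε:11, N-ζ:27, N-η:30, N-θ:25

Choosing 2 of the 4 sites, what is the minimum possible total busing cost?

Open {C, D}.
  N-α→D 3, N-β→D 5, N-γ→C 7, N-δ→C 17, N-ε→D 11, N-ζ→C 2, N-η→C 22, N-θ→C 4  ⇒ total 71.
Compare {B, C}: total 80.
Compare {A, C}: total 90.
No size-2 selection does better; minimum is 71.

71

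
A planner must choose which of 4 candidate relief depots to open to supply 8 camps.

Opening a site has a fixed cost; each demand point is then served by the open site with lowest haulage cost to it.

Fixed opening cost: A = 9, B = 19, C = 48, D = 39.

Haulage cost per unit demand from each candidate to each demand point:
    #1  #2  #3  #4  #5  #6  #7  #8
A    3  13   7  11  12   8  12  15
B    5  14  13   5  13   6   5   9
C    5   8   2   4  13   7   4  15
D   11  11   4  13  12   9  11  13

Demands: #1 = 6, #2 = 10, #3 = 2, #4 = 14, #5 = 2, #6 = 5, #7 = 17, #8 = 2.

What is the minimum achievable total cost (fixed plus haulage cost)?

Open {A, C}: assign each demand point to its cheapest open site.
  #1→A 6×3=18, #2→C 10×8=80, #3→C 2×2=4, #4→C 14×4=56, #5→A 2×12=24, #6→C 5×7=35, #7→C 17×4=68, #8→A 2×15=30
  haulage cost 315, fixed 57 → total 372.
Compare {A, B, C}: haulage cost 298 + fixed 76 = 374.
Compare {C}: haulage cost 329 + fixed 48 = 377.
Compare {B, C}: haulage cost 312 + fixed 67 = 379.
All other subsets cost ≥ 374. Minimum total cost: 372.

372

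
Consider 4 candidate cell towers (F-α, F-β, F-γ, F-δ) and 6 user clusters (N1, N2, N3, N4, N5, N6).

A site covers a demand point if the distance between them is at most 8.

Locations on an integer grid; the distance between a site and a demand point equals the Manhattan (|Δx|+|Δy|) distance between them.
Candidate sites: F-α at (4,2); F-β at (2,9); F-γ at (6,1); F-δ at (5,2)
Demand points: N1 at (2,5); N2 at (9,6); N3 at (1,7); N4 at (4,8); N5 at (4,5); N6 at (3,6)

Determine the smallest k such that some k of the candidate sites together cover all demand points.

Coverage sets (demand points within 8 of each site):
  F-α: {N1, N3, N4, N5, N6}
  F-β: {N1, N3, N4, N5, N6}
  F-γ: {N1, N2, N5, N6}
  F-δ: {N1, N2, N4, N5, N6}
No single site covers all 6 demand points.
But {F-α, F-γ} covers everything, so the minimum is 2.

2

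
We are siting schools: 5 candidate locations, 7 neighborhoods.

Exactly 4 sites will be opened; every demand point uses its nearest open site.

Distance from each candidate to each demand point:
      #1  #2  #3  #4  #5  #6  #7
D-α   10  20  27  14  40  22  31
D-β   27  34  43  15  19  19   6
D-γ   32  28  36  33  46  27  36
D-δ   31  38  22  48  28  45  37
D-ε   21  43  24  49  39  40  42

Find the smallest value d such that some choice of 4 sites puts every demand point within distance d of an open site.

Open {D-α, D-β, D-γ, D-δ}.
  Farthest demand point is #3 at distance 22 (to D-δ); all others are ≤ 22.
With {D-α, D-β, D-δ, D-ε} the worst case is 22.
With {D-α, D-β, D-γ, D-ε} the worst case is 24.
No size-4 selection achieves below 22.

22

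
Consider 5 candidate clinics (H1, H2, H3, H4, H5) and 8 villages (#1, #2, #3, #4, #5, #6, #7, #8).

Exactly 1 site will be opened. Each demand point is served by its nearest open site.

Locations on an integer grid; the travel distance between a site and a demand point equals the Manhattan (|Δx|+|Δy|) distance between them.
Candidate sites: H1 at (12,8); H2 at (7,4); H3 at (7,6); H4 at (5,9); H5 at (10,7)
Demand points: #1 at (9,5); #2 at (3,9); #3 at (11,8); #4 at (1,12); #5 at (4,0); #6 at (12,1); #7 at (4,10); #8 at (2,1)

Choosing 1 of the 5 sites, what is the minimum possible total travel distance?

62

Open {H4}.
  #1→H4 8, #2→H4 2, #3→H4 7, #4→H4 7, #5→H4 10, #6→H4 15, #7→H4 2, #8→H4 11  ⇒ total 62.
Compare {H3}: total 64.
Compare {H2}: total 66.
No size-1 selection does better; minimum is 62.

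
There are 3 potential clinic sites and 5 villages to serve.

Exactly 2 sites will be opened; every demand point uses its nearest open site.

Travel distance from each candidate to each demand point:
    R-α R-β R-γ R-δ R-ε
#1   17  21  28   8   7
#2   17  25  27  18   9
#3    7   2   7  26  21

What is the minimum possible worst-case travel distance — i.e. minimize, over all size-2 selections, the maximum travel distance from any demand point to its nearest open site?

8

Open {#1, #3}.
  Farthest demand point is R-δ at travel distance 8 (to #1); all others are ≤ 8.
With {#2, #3} the worst case is 18.
With {#1, #2} the worst case is 27.
No size-2 selection achieves below 8.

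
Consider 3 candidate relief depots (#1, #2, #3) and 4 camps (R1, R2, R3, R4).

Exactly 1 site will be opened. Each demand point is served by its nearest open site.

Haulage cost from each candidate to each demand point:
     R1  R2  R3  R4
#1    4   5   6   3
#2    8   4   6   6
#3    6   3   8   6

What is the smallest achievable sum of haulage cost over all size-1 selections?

18

Open {#1}.
  R1→#1 4, R2→#1 5, R3→#1 6, R4→#1 3  ⇒ total 18.
Compare {#3}: total 23.
Compare {#2}: total 24.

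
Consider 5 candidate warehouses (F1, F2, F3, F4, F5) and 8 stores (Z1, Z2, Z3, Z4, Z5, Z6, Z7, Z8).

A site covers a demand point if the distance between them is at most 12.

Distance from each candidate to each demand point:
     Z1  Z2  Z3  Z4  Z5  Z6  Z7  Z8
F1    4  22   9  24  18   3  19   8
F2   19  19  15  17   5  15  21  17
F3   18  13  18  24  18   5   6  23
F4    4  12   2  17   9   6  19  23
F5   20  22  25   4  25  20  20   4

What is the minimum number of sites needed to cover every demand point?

Coverage sets (demand points within 12 of each site):
  F1: {Z1, Z3, Z6, Z8}
  F2: {Z5}
  F3: {Z6, Z7}
  F4: {Z1, Z2, Z3, Z5, Z6}
  F5: {Z4, Z8}
No 2 sites suffice: every size-2 union leaves at least one demand point uncovered.
But {F3, F4, F5} covers everything, so the minimum is 3.

3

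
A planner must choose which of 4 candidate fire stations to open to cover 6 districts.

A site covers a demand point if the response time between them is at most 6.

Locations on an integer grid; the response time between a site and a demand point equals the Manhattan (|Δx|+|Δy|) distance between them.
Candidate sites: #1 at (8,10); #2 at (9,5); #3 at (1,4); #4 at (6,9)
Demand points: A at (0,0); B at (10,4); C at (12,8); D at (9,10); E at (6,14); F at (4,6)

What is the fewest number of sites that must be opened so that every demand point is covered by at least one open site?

Coverage sets (demand points within 6 of each site):
  #1: {C, D, E}
  #2: {B, C, D, F}
  #3: {A, F}
  #4: {D, E, F}
No 2 sites suffice: every size-2 union leaves at least one demand point uncovered.
But {#1, #2, #3} covers everything, so the minimum is 3.

3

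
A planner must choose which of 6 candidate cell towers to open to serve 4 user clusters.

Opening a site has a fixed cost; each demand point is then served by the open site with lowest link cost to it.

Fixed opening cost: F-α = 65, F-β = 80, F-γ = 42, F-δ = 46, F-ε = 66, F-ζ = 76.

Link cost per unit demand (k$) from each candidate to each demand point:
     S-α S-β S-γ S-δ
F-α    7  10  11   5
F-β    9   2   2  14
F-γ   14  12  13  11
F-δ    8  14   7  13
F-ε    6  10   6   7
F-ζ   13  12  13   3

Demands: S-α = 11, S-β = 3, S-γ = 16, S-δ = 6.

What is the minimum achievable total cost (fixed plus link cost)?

290

Open {F-α, F-β}: assign each demand point to its cheapest open site.
  S-α→F-α 11×7=77, S-β→F-β 3×2=6, S-γ→F-β 16×2=32, S-δ→F-α 6×5=30
  link cost 145, fixed 145 → total 290.
Compare {F-β, F-ε}: link cost 146 + fixed 146 = 292.
Compare {F-ε}: link cost 234 + fixed 66 = 300.
Compare {F-β}: link cost 221 + fixed 80 = 301.
All other subsets cost ≥ 292. Minimum total cost: 290.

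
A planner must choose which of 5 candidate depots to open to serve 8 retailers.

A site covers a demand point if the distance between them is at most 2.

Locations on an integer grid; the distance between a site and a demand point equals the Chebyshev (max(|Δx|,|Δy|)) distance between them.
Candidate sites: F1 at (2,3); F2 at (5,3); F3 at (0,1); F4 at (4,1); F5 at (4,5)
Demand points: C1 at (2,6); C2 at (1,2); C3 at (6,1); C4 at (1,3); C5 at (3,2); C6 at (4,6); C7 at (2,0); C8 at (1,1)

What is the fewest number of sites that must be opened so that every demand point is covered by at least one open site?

3

Coverage sets (demand points within 2 of each site):
  F1: {C2, C4, C5, C8}
  F2: {C3, C5}
  F3: {C2, C4, C7, C8}
  F4: {C3, C5, C7}
  F5: {C1, C6}
No 2 sites suffice: every size-2 union leaves at least one demand point uncovered.
But {F1, F4, F5} covers everything, so the minimum is 3.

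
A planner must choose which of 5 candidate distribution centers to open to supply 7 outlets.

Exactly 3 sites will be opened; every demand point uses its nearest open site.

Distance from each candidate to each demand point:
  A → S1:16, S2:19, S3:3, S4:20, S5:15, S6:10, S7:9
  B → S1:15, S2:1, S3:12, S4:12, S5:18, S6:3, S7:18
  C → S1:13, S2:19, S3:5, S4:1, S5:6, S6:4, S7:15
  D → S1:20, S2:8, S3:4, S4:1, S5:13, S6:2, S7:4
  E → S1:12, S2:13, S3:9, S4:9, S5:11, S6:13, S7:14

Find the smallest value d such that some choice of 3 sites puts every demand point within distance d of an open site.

Open {A, B, E}.
  Farthest demand point is S1 at distance 12 (to E); all others are ≤ 12.
With {A, D, E} the worst case is 12.
With {B, D, E} the worst case is 12.
No size-3 selection achieves below 12.

12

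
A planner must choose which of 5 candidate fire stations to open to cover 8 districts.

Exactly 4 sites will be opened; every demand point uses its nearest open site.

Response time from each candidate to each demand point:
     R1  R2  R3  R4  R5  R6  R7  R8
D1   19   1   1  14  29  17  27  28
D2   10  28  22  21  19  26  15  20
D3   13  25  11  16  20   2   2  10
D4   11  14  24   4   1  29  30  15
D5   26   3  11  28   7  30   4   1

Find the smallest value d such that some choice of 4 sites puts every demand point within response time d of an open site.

Open {D1, D2, D3, D4}.
  Farthest demand point is R1 at response time 10 (to D2); all others are ≤ 10.
With {D1, D3, D4, D5} the worst case is 11.
With {D2, D3, D4, D5} the worst case is 11.
No size-4 selection achieves below 10.

10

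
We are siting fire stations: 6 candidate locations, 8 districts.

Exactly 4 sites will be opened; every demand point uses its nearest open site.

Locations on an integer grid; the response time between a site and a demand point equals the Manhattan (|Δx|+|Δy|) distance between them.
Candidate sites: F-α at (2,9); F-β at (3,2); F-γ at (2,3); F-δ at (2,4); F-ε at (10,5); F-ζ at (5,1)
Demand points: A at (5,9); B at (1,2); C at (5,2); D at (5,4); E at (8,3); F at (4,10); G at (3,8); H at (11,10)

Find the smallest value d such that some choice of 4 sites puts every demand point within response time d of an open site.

Open {F-α, F-β, F-γ, F-ε}.
  Farthest demand point is H at response time 6 (to F-ε); all others are ≤ 6.
With {F-α, F-β, F-δ, F-ε} the worst case is 6.
With {F-α, F-β, F-ε, F-ζ} the worst case is 6.
No size-4 selection achieves below 6.

6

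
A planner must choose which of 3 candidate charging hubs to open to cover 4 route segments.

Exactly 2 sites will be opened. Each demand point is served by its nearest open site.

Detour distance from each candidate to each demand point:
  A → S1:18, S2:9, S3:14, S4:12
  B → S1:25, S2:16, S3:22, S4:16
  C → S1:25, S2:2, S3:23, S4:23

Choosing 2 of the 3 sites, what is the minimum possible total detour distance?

46

Open {A, C}.
  S1→A 18, S2→C 2, S3→A 14, S4→A 12  ⇒ total 46.
Compare {A, B}: total 53.
Compare {B, C}: total 65.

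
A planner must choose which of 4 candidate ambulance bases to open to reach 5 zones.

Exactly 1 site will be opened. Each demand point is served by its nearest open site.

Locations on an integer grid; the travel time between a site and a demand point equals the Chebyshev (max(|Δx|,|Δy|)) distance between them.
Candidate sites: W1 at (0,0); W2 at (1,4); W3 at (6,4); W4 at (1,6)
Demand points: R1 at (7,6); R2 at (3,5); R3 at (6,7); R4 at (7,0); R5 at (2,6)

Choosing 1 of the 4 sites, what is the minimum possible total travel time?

Open {W3}.
  R1→W3 2, R2→W3 3, R3→W3 3, R4→W3 4, R5→W3 4  ⇒ total 16.
Compare {W4}: total 20.
Compare {W2}: total 21.
No size-1 selection does better; minimum is 16.

16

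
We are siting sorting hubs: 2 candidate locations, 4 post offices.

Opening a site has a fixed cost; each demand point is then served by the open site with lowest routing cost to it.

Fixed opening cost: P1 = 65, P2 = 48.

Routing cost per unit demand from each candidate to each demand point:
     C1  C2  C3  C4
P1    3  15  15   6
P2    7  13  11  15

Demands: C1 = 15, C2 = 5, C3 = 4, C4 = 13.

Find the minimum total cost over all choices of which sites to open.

Open {P1}: assign each demand point to its cheapest open site.
  C1→P1 15×3=45, C2→P1 5×15=75, C3→P1 4×15=60, C4→P1 13×6=78
  routing cost 258, fixed 65 → total 323.
Compare {P1, P2}: routing cost 232 + fixed 113 = 345.
Compare {P2}: routing cost 409 + fixed 48 = 457.

323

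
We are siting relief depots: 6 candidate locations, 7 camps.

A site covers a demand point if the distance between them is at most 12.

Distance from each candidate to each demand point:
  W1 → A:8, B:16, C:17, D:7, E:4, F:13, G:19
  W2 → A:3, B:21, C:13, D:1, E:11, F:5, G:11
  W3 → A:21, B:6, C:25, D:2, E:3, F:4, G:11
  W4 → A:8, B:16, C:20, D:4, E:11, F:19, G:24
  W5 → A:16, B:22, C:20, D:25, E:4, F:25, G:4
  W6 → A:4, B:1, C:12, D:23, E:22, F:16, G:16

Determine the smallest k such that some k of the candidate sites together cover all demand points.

Coverage sets (demand points within 12 of each site):
  W1: {A, D, E}
  W2: {A, D, E, F, G}
  W3: {B, D, E, F, G}
  W4: {A, D, E}
  W5: {E, G}
  W6: {A, B, C}
No single site covers all 7 demand points.
But {W2, W6} covers everything, so the minimum is 2.

2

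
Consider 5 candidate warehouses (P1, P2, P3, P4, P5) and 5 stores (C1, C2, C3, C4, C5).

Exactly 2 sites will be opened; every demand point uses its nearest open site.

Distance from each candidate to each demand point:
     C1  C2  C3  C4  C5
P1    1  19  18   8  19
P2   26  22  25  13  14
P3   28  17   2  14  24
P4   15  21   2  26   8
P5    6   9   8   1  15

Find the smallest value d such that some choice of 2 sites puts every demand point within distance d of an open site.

Open {P4, P5}.
  Farthest demand point is C2 at distance 9 (to P5); all others are ≤ 9.
With {P2, P5} the worst case is 14.
With {P1, P5} the worst case is 15.
No size-2 selection achieves below 9.

9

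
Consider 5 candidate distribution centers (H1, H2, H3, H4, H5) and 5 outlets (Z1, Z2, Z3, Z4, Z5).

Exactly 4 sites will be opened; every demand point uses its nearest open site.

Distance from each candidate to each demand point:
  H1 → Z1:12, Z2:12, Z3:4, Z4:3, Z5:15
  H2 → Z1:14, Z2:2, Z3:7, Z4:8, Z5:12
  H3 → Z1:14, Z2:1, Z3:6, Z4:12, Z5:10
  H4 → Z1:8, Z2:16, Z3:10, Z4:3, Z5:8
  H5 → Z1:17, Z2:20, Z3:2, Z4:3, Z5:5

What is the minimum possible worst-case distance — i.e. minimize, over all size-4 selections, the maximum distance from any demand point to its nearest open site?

8

Open {H1, H2, H3, H4}.
  Farthest demand point is Z1 at distance 8 (to H4); all others are ≤ 8.
With {H1, H2, H4, H5} the worst case is 8.
With {H1, H3, H4, H5} the worst case is 8.
No size-4 selection achieves below 8.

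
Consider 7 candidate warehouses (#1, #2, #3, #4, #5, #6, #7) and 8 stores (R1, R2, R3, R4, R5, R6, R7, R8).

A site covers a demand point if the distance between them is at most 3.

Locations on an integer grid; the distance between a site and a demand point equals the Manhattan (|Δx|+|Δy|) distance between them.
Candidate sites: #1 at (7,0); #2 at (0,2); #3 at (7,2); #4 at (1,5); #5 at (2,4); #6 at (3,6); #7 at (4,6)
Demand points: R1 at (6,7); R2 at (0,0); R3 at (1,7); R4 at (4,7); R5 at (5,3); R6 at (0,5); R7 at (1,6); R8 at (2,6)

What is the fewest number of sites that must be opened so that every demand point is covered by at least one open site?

4

Coverage sets (demand points within 3 of each site):
  #1: {}
  #2: {R2, R6}
  #3: {R5}
  #4: {R3, R6, R7, R8}
  #5: {R6, R7, R8}
  #6: {R3, R4, R7, R8}
  #7: {R1, R4, R7, R8}
No 3 sites suffice: every size-3 union leaves at least one demand point uncovered.
But {#2, #3, #4, #7} covers everything, so the minimum is 4.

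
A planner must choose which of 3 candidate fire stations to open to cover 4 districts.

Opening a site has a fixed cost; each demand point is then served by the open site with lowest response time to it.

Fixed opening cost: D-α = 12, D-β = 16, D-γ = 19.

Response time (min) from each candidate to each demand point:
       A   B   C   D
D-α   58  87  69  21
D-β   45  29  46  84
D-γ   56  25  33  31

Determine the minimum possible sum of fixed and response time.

Open {D-γ}: assign each demand point to its cheapest open site.
  A→D-γ 56, B→D-γ 25, C→D-γ 33, D→D-γ 31
  response time 145, fixed 19 → total 164.
Compare {D-α, D-γ}: response time 135 + fixed 31 = 166.
Compare {D-α, D-β}: response time 141 + fixed 28 = 169.
Compare {D-β, D-γ}: response time 134 + fixed 35 = 169.
All other subsets cost ≥ 166. Minimum total cost: 164.

164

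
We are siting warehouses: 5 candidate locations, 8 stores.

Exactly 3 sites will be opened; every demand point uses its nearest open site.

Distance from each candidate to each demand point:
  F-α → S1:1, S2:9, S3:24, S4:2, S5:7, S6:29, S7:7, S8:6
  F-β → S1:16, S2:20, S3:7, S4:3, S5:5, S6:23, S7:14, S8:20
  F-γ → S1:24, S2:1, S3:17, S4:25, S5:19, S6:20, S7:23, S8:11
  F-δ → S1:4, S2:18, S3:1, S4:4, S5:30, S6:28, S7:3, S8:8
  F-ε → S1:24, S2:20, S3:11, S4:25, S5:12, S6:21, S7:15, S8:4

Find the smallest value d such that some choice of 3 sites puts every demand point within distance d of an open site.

Open {F-α, F-β, F-γ}.
  Farthest demand point is S6 at distance 20 (to F-γ); all others are ≤ 20.
With {F-α, F-γ, F-δ} the worst case is 20.
With {F-α, F-γ, F-ε} the worst case is 20.
No size-3 selection achieves below 20.

20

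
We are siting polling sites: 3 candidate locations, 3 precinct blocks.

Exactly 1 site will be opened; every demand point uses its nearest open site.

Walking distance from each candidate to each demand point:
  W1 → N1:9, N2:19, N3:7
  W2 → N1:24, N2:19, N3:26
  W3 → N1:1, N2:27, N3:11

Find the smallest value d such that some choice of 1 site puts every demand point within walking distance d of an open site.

Open {W1}.
  Farthest demand point is N2 at walking distance 19 (to W1); all others are ≤ 19.
With {W2} the worst case is 26.
With {W3} the worst case is 27.
No size-1 selection achieves below 19.

19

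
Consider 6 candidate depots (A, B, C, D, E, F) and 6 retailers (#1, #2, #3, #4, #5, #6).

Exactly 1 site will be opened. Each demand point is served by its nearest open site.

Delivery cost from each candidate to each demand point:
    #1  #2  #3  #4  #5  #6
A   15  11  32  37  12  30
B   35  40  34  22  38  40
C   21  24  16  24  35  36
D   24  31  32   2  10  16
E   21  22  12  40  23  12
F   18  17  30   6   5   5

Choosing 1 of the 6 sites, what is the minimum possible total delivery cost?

Open {F}.
  #1→F 18, #2→F 17, #3→F 30, #4→F 6, #5→F 5, #6→F 5  ⇒ total 81.
Compare {D}: total 115.
Compare {E}: total 130.
No size-1 selection does better; minimum is 81.

81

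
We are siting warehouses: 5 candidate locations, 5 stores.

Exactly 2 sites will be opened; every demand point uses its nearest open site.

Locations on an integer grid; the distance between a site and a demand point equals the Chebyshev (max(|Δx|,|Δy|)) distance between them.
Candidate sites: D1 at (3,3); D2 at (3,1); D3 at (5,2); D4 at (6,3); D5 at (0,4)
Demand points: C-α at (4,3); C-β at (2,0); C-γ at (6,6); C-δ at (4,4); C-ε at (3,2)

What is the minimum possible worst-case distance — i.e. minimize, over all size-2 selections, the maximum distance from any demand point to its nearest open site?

3

Open {D1, D2}.
  Farthest demand point is C-γ at distance 3 (to D1); all others are ≤ 3.
With {D1, D3} the worst case is 3.
With {D1, D4} the worst case is 3.
No size-2 selection achieves below 3.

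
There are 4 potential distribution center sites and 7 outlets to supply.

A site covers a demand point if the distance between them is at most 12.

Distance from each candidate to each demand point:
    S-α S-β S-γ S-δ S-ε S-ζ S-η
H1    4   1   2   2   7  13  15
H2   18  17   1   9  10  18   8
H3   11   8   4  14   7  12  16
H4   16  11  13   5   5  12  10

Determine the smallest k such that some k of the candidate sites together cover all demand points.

Coverage sets (demand points within 12 of each site):
  H1: {S-α, S-β, S-γ, S-δ, S-ε}
  H2: {S-γ, S-δ, S-ε, S-η}
  H3: {S-α, S-β, S-γ, S-ε, S-ζ}
  H4: {S-β, S-δ, S-ε, S-ζ, S-η}
No single site covers all 7 demand points.
But {H1, H4} covers everything, so the minimum is 2.

2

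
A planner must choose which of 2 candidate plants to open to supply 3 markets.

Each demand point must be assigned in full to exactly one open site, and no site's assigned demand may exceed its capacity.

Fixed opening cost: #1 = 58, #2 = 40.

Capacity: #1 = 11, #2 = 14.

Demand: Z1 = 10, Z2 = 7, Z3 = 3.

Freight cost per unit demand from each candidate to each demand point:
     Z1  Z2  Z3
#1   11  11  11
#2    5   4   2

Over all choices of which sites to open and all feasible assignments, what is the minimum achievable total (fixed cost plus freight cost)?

Open {#1, #2}; cheapest assignment that respects the capacities:
  #1 (cap 11, load 7): Z2 — cost 7×11 = 77
  #2 (cap 14, load 13): Z1, Z3 — cost 10×5 + 3×2 = 56
  Shipping 133, fixed 98 → total 231.
  Any other capacity-feasible assignment to {#1, #2} ships for at least 133.
Total demand is 20 and no other set of sites has combined capacity ≥ 20, so {#1, #2} is the only feasible choice of open sites. Minimum: 231.

231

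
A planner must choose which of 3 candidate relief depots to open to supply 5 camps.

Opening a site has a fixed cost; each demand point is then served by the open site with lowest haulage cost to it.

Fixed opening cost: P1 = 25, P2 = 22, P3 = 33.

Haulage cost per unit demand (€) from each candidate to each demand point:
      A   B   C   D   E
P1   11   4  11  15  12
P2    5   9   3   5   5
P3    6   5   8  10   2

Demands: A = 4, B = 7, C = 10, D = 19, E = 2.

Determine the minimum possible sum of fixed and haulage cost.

230

Open {P1, P2}: assign each demand point to its cheapest open site.
  A→P2 4×5=20, B→P1 7×4=28, C→P2 10×3=30, D→P2 19×5=95, E→P2 2×5=10
  haulage cost 183, fixed 47 → total 230.
Compare {P2, P3}: haulage cost 184 + fixed 55 = 239.
Compare {P2}: haulage cost 218 + fixed 22 = 240.
Compare {P1, P2, P3}: haulage cost 177 + fixed 80 = 257.
All other subsets cost ≥ 239. Minimum total cost: 230.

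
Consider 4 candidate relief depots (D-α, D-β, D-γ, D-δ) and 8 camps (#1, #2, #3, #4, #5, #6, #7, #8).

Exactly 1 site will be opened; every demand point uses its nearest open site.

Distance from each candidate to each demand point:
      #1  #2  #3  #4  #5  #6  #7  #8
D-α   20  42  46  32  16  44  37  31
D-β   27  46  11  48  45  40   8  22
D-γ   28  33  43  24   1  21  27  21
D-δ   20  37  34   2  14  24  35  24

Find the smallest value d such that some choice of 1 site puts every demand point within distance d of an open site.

37

Open {D-δ}.
  Farthest demand point is #2 at distance 37 (to D-δ); all others are ≤ 37.
With {D-γ} the worst case is 43.
With {D-α} the worst case is 46.
No size-1 selection achieves below 37.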